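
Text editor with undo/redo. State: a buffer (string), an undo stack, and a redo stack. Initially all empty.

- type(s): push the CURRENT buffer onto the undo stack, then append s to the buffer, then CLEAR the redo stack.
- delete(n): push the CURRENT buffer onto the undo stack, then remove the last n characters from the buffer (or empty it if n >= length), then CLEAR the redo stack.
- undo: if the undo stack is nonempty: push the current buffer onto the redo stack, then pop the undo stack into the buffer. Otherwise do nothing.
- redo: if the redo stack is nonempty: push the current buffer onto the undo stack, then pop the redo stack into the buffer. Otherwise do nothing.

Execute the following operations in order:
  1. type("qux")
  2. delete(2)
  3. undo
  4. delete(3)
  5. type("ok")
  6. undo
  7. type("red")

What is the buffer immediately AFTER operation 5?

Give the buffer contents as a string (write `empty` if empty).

Answer: ok

Derivation:
After op 1 (type): buf='qux' undo_depth=1 redo_depth=0
After op 2 (delete): buf='q' undo_depth=2 redo_depth=0
After op 3 (undo): buf='qux' undo_depth=1 redo_depth=1
After op 4 (delete): buf='(empty)' undo_depth=2 redo_depth=0
After op 5 (type): buf='ok' undo_depth=3 redo_depth=0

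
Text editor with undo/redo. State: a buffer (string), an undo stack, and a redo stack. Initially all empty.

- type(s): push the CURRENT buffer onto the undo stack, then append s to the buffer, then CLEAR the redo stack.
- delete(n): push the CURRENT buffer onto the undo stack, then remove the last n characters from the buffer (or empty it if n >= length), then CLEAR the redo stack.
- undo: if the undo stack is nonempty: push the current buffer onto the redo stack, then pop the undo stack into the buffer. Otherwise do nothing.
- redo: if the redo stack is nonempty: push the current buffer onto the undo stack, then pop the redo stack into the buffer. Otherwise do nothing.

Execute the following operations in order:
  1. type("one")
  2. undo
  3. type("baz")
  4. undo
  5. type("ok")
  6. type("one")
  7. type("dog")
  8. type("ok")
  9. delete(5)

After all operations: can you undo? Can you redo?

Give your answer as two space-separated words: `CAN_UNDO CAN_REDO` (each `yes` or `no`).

After op 1 (type): buf='one' undo_depth=1 redo_depth=0
After op 2 (undo): buf='(empty)' undo_depth=0 redo_depth=1
After op 3 (type): buf='baz' undo_depth=1 redo_depth=0
After op 4 (undo): buf='(empty)' undo_depth=0 redo_depth=1
After op 5 (type): buf='ok' undo_depth=1 redo_depth=0
After op 6 (type): buf='okone' undo_depth=2 redo_depth=0
After op 7 (type): buf='okonedog' undo_depth=3 redo_depth=0
After op 8 (type): buf='okonedogok' undo_depth=4 redo_depth=0
After op 9 (delete): buf='okone' undo_depth=5 redo_depth=0

Answer: yes no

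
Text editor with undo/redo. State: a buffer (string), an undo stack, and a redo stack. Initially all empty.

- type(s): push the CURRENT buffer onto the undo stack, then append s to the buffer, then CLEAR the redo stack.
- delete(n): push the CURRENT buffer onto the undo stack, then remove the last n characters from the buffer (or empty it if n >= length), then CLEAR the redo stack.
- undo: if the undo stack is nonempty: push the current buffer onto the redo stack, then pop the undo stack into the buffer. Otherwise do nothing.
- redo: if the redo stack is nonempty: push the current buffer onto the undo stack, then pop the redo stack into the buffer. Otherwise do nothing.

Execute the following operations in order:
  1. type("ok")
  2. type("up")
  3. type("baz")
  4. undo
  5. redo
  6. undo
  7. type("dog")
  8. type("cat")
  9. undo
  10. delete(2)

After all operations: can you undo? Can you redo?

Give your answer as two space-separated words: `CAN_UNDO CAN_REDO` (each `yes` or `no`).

After op 1 (type): buf='ok' undo_depth=1 redo_depth=0
After op 2 (type): buf='okup' undo_depth=2 redo_depth=0
After op 3 (type): buf='okupbaz' undo_depth=3 redo_depth=0
After op 4 (undo): buf='okup' undo_depth=2 redo_depth=1
After op 5 (redo): buf='okupbaz' undo_depth=3 redo_depth=0
After op 6 (undo): buf='okup' undo_depth=2 redo_depth=1
After op 7 (type): buf='okupdog' undo_depth=3 redo_depth=0
After op 8 (type): buf='okupdogcat' undo_depth=4 redo_depth=0
After op 9 (undo): buf='okupdog' undo_depth=3 redo_depth=1
After op 10 (delete): buf='okupd' undo_depth=4 redo_depth=0

Answer: yes no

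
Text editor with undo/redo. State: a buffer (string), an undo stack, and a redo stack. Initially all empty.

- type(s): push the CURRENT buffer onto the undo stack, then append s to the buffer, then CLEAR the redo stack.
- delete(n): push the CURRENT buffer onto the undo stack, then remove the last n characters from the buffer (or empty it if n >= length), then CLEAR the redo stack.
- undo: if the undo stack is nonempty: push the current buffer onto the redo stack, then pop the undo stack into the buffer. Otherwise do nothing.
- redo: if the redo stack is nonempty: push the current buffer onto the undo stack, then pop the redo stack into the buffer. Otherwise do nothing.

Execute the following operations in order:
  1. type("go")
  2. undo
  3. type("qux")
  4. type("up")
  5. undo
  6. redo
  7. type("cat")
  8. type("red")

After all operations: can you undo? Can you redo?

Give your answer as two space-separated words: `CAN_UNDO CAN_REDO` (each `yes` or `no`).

Answer: yes no

Derivation:
After op 1 (type): buf='go' undo_depth=1 redo_depth=0
After op 2 (undo): buf='(empty)' undo_depth=0 redo_depth=1
After op 3 (type): buf='qux' undo_depth=1 redo_depth=0
After op 4 (type): buf='quxup' undo_depth=2 redo_depth=0
After op 5 (undo): buf='qux' undo_depth=1 redo_depth=1
After op 6 (redo): buf='quxup' undo_depth=2 redo_depth=0
After op 7 (type): buf='quxupcat' undo_depth=3 redo_depth=0
After op 8 (type): buf='quxupcatred' undo_depth=4 redo_depth=0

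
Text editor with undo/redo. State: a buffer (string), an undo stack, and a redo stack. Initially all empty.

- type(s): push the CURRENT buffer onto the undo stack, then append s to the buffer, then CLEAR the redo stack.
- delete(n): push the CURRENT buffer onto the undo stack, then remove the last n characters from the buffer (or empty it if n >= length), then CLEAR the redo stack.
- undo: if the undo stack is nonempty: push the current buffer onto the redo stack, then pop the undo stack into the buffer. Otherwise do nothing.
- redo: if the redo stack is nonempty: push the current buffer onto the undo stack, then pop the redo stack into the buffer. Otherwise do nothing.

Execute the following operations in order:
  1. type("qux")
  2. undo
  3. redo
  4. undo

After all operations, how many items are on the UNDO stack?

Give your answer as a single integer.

After op 1 (type): buf='qux' undo_depth=1 redo_depth=0
After op 2 (undo): buf='(empty)' undo_depth=0 redo_depth=1
After op 3 (redo): buf='qux' undo_depth=1 redo_depth=0
After op 4 (undo): buf='(empty)' undo_depth=0 redo_depth=1

Answer: 0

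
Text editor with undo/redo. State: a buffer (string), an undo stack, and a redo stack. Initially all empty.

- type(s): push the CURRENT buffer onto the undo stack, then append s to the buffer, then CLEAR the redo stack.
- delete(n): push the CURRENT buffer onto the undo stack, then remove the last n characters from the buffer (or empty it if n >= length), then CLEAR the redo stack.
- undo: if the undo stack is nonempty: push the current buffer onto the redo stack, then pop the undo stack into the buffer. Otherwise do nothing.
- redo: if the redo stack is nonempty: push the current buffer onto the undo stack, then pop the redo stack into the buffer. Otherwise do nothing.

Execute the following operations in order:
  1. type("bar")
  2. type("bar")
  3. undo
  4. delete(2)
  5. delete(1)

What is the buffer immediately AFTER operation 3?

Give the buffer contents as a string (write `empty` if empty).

Answer: bar

Derivation:
After op 1 (type): buf='bar' undo_depth=1 redo_depth=0
After op 2 (type): buf='barbar' undo_depth=2 redo_depth=0
After op 3 (undo): buf='bar' undo_depth=1 redo_depth=1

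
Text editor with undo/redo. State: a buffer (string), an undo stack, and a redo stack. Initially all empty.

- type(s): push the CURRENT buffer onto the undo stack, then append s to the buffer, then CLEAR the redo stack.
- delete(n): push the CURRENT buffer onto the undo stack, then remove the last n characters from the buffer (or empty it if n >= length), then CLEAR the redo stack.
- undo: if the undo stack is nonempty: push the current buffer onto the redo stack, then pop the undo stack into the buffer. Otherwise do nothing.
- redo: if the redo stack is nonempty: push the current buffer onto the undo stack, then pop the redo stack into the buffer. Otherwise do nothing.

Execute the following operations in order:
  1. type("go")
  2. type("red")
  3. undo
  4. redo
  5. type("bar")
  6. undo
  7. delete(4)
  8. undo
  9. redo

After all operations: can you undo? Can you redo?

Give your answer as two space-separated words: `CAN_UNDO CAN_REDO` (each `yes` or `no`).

Answer: yes no

Derivation:
After op 1 (type): buf='go' undo_depth=1 redo_depth=0
After op 2 (type): buf='gored' undo_depth=2 redo_depth=0
After op 3 (undo): buf='go' undo_depth=1 redo_depth=1
After op 4 (redo): buf='gored' undo_depth=2 redo_depth=0
After op 5 (type): buf='goredbar' undo_depth=3 redo_depth=0
After op 6 (undo): buf='gored' undo_depth=2 redo_depth=1
After op 7 (delete): buf='g' undo_depth=3 redo_depth=0
After op 8 (undo): buf='gored' undo_depth=2 redo_depth=1
After op 9 (redo): buf='g' undo_depth=3 redo_depth=0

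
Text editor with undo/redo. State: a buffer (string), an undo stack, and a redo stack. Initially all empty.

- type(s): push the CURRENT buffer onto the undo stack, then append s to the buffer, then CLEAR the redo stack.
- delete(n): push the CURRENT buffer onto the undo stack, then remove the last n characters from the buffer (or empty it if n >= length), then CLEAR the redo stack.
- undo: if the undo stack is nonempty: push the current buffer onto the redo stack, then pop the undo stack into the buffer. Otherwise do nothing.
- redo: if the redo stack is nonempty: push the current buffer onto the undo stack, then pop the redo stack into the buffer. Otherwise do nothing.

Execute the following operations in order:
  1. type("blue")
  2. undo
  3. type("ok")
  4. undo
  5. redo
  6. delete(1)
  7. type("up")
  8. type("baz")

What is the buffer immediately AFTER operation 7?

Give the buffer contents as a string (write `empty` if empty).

Answer: oup

Derivation:
After op 1 (type): buf='blue' undo_depth=1 redo_depth=0
After op 2 (undo): buf='(empty)' undo_depth=0 redo_depth=1
After op 3 (type): buf='ok' undo_depth=1 redo_depth=0
After op 4 (undo): buf='(empty)' undo_depth=0 redo_depth=1
After op 5 (redo): buf='ok' undo_depth=1 redo_depth=0
After op 6 (delete): buf='o' undo_depth=2 redo_depth=0
After op 7 (type): buf='oup' undo_depth=3 redo_depth=0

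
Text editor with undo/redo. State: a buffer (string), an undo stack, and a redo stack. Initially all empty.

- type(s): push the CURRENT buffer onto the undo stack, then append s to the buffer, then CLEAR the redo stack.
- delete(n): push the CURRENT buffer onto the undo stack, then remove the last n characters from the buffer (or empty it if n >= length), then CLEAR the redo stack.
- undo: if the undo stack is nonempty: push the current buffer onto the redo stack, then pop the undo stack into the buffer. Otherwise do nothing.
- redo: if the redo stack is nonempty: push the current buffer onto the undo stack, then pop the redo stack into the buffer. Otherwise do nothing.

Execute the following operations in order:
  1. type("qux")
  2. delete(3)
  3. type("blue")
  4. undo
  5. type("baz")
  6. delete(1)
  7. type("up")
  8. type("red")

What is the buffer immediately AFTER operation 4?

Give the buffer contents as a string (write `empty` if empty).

After op 1 (type): buf='qux' undo_depth=1 redo_depth=0
After op 2 (delete): buf='(empty)' undo_depth=2 redo_depth=0
After op 3 (type): buf='blue' undo_depth=3 redo_depth=0
After op 4 (undo): buf='(empty)' undo_depth=2 redo_depth=1

Answer: empty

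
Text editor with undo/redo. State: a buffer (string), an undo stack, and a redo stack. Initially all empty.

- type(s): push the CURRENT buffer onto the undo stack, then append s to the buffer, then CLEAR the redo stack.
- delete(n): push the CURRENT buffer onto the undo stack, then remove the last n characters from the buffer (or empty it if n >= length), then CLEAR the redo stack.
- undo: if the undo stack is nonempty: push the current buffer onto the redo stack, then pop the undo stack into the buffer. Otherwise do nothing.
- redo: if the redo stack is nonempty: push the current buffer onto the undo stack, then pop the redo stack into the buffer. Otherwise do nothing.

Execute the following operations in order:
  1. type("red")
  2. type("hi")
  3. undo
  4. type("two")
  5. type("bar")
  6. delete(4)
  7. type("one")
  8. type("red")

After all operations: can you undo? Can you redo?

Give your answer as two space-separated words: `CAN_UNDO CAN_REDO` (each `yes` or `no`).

After op 1 (type): buf='red' undo_depth=1 redo_depth=0
After op 2 (type): buf='redhi' undo_depth=2 redo_depth=0
After op 3 (undo): buf='red' undo_depth=1 redo_depth=1
After op 4 (type): buf='redtwo' undo_depth=2 redo_depth=0
After op 5 (type): buf='redtwobar' undo_depth=3 redo_depth=0
After op 6 (delete): buf='redtw' undo_depth=4 redo_depth=0
After op 7 (type): buf='redtwone' undo_depth=5 redo_depth=0
After op 8 (type): buf='redtwonered' undo_depth=6 redo_depth=0

Answer: yes no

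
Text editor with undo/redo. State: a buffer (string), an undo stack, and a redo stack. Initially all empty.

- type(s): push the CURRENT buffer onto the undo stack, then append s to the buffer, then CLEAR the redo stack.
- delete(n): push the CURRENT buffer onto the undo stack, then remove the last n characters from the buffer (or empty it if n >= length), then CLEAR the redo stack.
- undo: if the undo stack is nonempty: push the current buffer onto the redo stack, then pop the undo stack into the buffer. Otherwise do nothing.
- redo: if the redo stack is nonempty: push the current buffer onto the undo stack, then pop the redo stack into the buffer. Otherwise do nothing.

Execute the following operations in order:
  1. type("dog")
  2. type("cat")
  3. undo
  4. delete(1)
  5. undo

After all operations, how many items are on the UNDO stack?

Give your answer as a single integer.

After op 1 (type): buf='dog' undo_depth=1 redo_depth=0
After op 2 (type): buf='dogcat' undo_depth=2 redo_depth=0
After op 3 (undo): buf='dog' undo_depth=1 redo_depth=1
After op 4 (delete): buf='do' undo_depth=2 redo_depth=0
After op 5 (undo): buf='dog' undo_depth=1 redo_depth=1

Answer: 1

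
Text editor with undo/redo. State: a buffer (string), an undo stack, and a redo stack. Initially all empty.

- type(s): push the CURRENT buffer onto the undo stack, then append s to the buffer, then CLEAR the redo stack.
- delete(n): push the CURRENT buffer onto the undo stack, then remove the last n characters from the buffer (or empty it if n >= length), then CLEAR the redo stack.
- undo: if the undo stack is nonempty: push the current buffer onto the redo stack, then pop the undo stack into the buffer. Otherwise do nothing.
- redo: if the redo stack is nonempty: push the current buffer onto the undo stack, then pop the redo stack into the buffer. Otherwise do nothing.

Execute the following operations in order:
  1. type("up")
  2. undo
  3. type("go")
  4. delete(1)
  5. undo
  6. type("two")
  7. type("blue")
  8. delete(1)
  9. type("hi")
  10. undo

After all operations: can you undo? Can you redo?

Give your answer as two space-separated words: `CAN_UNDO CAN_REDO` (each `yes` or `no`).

After op 1 (type): buf='up' undo_depth=1 redo_depth=0
After op 2 (undo): buf='(empty)' undo_depth=0 redo_depth=1
After op 3 (type): buf='go' undo_depth=1 redo_depth=0
After op 4 (delete): buf='g' undo_depth=2 redo_depth=0
After op 5 (undo): buf='go' undo_depth=1 redo_depth=1
After op 6 (type): buf='gotwo' undo_depth=2 redo_depth=0
After op 7 (type): buf='gotwoblue' undo_depth=3 redo_depth=0
After op 8 (delete): buf='gotwoblu' undo_depth=4 redo_depth=0
After op 9 (type): buf='gotwobluhi' undo_depth=5 redo_depth=0
After op 10 (undo): buf='gotwoblu' undo_depth=4 redo_depth=1

Answer: yes yes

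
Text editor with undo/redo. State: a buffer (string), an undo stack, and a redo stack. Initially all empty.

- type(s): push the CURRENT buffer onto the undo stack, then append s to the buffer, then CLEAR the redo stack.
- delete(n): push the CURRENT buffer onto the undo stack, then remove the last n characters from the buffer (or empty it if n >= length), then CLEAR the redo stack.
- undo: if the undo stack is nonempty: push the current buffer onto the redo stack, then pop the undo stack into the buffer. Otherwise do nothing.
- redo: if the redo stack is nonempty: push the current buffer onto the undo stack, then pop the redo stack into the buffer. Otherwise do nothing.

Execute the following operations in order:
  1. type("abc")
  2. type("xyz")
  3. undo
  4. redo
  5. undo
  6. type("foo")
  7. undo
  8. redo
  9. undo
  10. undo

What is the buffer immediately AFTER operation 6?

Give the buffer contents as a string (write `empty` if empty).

Answer: abcfoo

Derivation:
After op 1 (type): buf='abc' undo_depth=1 redo_depth=0
After op 2 (type): buf='abcxyz' undo_depth=2 redo_depth=0
After op 3 (undo): buf='abc' undo_depth=1 redo_depth=1
After op 4 (redo): buf='abcxyz' undo_depth=2 redo_depth=0
After op 5 (undo): buf='abc' undo_depth=1 redo_depth=1
After op 6 (type): buf='abcfoo' undo_depth=2 redo_depth=0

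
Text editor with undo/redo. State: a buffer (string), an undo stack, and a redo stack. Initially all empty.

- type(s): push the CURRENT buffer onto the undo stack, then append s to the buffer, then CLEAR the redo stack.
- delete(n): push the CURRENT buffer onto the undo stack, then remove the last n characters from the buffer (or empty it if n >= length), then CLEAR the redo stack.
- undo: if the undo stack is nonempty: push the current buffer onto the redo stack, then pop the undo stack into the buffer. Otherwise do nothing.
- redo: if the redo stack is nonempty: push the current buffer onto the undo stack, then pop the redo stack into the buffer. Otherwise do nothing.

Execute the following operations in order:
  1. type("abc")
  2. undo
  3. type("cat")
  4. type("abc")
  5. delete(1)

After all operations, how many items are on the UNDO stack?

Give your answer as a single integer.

Answer: 3

Derivation:
After op 1 (type): buf='abc' undo_depth=1 redo_depth=0
After op 2 (undo): buf='(empty)' undo_depth=0 redo_depth=1
After op 3 (type): buf='cat' undo_depth=1 redo_depth=0
After op 4 (type): buf='catabc' undo_depth=2 redo_depth=0
After op 5 (delete): buf='catab' undo_depth=3 redo_depth=0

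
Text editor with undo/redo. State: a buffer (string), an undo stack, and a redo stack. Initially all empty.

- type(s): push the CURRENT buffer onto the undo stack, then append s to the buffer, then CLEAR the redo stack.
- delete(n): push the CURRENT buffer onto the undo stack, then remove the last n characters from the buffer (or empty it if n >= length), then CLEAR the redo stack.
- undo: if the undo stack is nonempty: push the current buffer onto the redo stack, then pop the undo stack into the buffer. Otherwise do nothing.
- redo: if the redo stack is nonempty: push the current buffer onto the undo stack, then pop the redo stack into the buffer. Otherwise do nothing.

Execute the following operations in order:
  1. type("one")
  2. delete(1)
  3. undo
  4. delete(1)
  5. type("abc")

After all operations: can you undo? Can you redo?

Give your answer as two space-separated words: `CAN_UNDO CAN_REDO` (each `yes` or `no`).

After op 1 (type): buf='one' undo_depth=1 redo_depth=0
After op 2 (delete): buf='on' undo_depth=2 redo_depth=0
After op 3 (undo): buf='one' undo_depth=1 redo_depth=1
After op 4 (delete): buf='on' undo_depth=2 redo_depth=0
After op 5 (type): buf='onabc' undo_depth=3 redo_depth=0

Answer: yes no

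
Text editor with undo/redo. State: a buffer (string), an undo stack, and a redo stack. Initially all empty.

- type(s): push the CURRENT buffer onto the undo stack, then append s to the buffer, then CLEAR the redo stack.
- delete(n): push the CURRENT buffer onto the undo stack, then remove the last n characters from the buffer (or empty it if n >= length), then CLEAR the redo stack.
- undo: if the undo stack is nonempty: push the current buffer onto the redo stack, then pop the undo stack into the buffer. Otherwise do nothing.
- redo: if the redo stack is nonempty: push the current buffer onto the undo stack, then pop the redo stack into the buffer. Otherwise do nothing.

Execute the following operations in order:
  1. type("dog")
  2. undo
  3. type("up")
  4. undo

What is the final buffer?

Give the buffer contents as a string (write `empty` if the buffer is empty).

After op 1 (type): buf='dog' undo_depth=1 redo_depth=0
After op 2 (undo): buf='(empty)' undo_depth=0 redo_depth=1
After op 3 (type): buf='up' undo_depth=1 redo_depth=0
After op 4 (undo): buf='(empty)' undo_depth=0 redo_depth=1

Answer: empty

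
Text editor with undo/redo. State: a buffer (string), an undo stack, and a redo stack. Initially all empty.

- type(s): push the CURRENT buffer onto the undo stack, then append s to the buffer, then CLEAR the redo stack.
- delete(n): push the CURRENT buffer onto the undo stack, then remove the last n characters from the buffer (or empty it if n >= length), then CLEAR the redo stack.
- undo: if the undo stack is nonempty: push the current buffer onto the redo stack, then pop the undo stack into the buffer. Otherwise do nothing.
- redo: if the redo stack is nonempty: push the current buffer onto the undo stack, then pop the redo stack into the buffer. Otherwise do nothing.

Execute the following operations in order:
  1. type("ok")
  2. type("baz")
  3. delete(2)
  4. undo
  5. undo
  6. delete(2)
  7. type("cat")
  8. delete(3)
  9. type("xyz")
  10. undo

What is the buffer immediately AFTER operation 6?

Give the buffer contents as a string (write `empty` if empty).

After op 1 (type): buf='ok' undo_depth=1 redo_depth=0
After op 2 (type): buf='okbaz' undo_depth=2 redo_depth=0
After op 3 (delete): buf='okb' undo_depth=3 redo_depth=0
After op 4 (undo): buf='okbaz' undo_depth=2 redo_depth=1
After op 5 (undo): buf='ok' undo_depth=1 redo_depth=2
After op 6 (delete): buf='(empty)' undo_depth=2 redo_depth=0

Answer: empty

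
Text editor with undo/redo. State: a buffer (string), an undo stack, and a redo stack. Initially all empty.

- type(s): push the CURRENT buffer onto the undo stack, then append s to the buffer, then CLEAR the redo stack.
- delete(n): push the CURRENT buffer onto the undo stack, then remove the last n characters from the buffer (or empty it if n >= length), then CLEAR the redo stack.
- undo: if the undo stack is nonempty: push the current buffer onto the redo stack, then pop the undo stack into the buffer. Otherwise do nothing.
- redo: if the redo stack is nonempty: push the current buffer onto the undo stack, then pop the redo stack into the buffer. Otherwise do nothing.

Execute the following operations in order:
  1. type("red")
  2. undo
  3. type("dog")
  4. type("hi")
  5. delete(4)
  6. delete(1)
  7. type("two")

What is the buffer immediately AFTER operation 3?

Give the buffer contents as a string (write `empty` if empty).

After op 1 (type): buf='red' undo_depth=1 redo_depth=0
After op 2 (undo): buf='(empty)' undo_depth=0 redo_depth=1
After op 3 (type): buf='dog' undo_depth=1 redo_depth=0

Answer: dog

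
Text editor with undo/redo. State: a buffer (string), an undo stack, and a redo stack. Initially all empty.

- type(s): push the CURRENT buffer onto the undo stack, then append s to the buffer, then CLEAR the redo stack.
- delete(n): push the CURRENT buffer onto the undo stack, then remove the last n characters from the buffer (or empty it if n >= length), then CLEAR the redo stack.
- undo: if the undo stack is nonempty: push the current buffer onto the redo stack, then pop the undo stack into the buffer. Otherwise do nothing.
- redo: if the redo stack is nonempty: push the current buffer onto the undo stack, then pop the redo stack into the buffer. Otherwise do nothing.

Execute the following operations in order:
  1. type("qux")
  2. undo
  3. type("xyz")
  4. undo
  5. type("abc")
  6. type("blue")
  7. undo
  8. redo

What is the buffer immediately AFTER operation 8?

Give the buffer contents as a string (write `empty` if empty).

Answer: abcblue

Derivation:
After op 1 (type): buf='qux' undo_depth=1 redo_depth=0
After op 2 (undo): buf='(empty)' undo_depth=0 redo_depth=1
After op 3 (type): buf='xyz' undo_depth=1 redo_depth=0
After op 4 (undo): buf='(empty)' undo_depth=0 redo_depth=1
After op 5 (type): buf='abc' undo_depth=1 redo_depth=0
After op 6 (type): buf='abcblue' undo_depth=2 redo_depth=0
After op 7 (undo): buf='abc' undo_depth=1 redo_depth=1
After op 8 (redo): buf='abcblue' undo_depth=2 redo_depth=0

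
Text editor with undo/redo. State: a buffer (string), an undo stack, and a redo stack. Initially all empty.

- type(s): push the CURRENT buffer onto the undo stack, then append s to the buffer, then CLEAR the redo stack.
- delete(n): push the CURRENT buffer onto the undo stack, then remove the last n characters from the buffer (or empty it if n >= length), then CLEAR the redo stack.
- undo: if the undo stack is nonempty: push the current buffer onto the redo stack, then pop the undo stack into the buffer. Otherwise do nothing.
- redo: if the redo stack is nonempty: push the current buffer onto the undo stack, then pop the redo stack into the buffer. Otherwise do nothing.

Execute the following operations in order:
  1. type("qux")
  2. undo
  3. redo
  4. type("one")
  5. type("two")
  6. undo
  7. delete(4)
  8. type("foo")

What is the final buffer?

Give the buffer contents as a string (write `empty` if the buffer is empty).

Answer: qufoo

Derivation:
After op 1 (type): buf='qux' undo_depth=1 redo_depth=0
After op 2 (undo): buf='(empty)' undo_depth=0 redo_depth=1
After op 3 (redo): buf='qux' undo_depth=1 redo_depth=0
After op 4 (type): buf='quxone' undo_depth=2 redo_depth=0
After op 5 (type): buf='quxonetwo' undo_depth=3 redo_depth=0
After op 6 (undo): buf='quxone' undo_depth=2 redo_depth=1
After op 7 (delete): buf='qu' undo_depth=3 redo_depth=0
After op 8 (type): buf='qufoo' undo_depth=4 redo_depth=0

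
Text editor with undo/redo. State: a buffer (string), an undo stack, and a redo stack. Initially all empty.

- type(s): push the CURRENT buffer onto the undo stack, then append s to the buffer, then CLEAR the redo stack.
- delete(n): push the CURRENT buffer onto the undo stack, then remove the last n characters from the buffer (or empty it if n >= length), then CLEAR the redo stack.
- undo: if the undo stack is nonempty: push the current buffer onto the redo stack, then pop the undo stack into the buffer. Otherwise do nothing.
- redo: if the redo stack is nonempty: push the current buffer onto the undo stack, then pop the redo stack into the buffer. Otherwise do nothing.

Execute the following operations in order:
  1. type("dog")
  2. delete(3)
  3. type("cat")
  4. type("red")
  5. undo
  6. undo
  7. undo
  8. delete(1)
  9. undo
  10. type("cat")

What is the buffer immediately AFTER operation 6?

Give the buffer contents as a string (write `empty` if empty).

Answer: empty

Derivation:
After op 1 (type): buf='dog' undo_depth=1 redo_depth=0
After op 2 (delete): buf='(empty)' undo_depth=2 redo_depth=0
After op 3 (type): buf='cat' undo_depth=3 redo_depth=0
After op 4 (type): buf='catred' undo_depth=4 redo_depth=0
After op 5 (undo): buf='cat' undo_depth=3 redo_depth=1
After op 6 (undo): buf='(empty)' undo_depth=2 redo_depth=2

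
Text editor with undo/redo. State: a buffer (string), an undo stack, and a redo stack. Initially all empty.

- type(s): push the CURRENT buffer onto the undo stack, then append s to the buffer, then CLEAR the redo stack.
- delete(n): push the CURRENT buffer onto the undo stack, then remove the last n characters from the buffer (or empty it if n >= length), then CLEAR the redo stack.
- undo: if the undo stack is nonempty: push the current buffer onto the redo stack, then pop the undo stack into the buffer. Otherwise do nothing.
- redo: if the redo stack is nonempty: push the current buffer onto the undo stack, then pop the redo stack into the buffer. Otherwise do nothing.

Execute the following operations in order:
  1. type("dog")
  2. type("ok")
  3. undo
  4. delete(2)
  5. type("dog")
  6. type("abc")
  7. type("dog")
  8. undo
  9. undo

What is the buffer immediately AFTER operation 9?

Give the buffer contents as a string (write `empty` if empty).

Answer: ddog

Derivation:
After op 1 (type): buf='dog' undo_depth=1 redo_depth=0
After op 2 (type): buf='dogok' undo_depth=2 redo_depth=0
After op 3 (undo): buf='dog' undo_depth=1 redo_depth=1
After op 4 (delete): buf='d' undo_depth=2 redo_depth=0
After op 5 (type): buf='ddog' undo_depth=3 redo_depth=0
After op 6 (type): buf='ddogabc' undo_depth=4 redo_depth=0
After op 7 (type): buf='ddogabcdog' undo_depth=5 redo_depth=0
After op 8 (undo): buf='ddogabc' undo_depth=4 redo_depth=1
After op 9 (undo): buf='ddog' undo_depth=3 redo_depth=2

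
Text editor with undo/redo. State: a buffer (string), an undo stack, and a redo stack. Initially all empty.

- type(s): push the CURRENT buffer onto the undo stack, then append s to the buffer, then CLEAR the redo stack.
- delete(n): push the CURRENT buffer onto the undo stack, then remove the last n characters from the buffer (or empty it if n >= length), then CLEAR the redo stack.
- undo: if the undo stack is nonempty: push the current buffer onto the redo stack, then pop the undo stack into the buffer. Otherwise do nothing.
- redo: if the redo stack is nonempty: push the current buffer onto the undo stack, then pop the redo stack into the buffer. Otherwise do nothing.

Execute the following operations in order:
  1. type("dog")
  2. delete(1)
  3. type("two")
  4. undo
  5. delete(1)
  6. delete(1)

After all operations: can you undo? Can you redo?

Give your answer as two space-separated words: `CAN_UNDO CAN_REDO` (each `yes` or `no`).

Answer: yes no

Derivation:
After op 1 (type): buf='dog' undo_depth=1 redo_depth=0
After op 2 (delete): buf='do' undo_depth=2 redo_depth=0
After op 3 (type): buf='dotwo' undo_depth=3 redo_depth=0
After op 4 (undo): buf='do' undo_depth=2 redo_depth=1
After op 5 (delete): buf='d' undo_depth=3 redo_depth=0
After op 6 (delete): buf='(empty)' undo_depth=4 redo_depth=0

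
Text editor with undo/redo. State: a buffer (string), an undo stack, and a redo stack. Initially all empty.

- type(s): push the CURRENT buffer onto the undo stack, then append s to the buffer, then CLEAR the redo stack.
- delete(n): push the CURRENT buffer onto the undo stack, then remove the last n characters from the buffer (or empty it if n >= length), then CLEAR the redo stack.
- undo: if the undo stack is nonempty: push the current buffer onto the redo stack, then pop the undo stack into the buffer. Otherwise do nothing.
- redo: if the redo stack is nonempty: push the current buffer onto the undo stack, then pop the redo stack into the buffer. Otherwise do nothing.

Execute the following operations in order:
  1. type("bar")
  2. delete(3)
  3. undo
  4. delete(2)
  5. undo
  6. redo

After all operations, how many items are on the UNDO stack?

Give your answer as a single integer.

After op 1 (type): buf='bar' undo_depth=1 redo_depth=0
After op 2 (delete): buf='(empty)' undo_depth=2 redo_depth=0
After op 3 (undo): buf='bar' undo_depth=1 redo_depth=1
After op 4 (delete): buf='b' undo_depth=2 redo_depth=0
After op 5 (undo): buf='bar' undo_depth=1 redo_depth=1
After op 6 (redo): buf='b' undo_depth=2 redo_depth=0

Answer: 2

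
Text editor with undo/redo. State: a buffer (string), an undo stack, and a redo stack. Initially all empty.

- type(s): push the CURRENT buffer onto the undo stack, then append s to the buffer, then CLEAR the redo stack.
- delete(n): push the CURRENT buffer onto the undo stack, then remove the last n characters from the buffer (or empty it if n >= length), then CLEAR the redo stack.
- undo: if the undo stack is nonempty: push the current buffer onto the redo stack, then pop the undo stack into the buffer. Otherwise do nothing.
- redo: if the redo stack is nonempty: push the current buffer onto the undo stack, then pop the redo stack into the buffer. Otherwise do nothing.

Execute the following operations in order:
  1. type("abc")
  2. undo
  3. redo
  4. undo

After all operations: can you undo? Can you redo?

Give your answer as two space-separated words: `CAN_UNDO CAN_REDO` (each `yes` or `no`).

After op 1 (type): buf='abc' undo_depth=1 redo_depth=0
After op 2 (undo): buf='(empty)' undo_depth=0 redo_depth=1
After op 3 (redo): buf='abc' undo_depth=1 redo_depth=0
After op 4 (undo): buf='(empty)' undo_depth=0 redo_depth=1

Answer: no yes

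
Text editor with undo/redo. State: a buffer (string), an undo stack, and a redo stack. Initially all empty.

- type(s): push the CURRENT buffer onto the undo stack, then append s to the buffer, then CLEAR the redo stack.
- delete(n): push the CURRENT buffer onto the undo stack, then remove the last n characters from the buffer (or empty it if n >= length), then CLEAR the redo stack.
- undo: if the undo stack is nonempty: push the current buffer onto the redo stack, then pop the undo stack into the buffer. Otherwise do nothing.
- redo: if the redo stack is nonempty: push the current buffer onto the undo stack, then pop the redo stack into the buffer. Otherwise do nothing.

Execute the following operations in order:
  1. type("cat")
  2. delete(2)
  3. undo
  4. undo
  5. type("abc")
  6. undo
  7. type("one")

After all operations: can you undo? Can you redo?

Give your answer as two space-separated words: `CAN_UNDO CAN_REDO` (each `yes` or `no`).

Answer: yes no

Derivation:
After op 1 (type): buf='cat' undo_depth=1 redo_depth=0
After op 2 (delete): buf='c' undo_depth=2 redo_depth=0
After op 3 (undo): buf='cat' undo_depth=1 redo_depth=1
After op 4 (undo): buf='(empty)' undo_depth=0 redo_depth=2
After op 5 (type): buf='abc' undo_depth=1 redo_depth=0
After op 6 (undo): buf='(empty)' undo_depth=0 redo_depth=1
After op 7 (type): buf='one' undo_depth=1 redo_depth=0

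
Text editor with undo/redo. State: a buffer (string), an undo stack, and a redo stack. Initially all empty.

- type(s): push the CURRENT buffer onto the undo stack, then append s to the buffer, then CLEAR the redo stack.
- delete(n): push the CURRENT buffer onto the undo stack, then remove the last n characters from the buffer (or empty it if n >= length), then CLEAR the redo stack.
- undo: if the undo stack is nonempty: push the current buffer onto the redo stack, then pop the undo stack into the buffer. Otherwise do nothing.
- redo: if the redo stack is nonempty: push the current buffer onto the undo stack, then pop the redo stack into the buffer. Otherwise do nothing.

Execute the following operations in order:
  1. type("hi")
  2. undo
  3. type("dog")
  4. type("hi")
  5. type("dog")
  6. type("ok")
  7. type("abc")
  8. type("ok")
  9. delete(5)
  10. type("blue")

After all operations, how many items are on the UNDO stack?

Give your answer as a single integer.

After op 1 (type): buf='hi' undo_depth=1 redo_depth=0
After op 2 (undo): buf='(empty)' undo_depth=0 redo_depth=1
After op 3 (type): buf='dog' undo_depth=1 redo_depth=0
After op 4 (type): buf='doghi' undo_depth=2 redo_depth=0
After op 5 (type): buf='doghidog' undo_depth=3 redo_depth=0
After op 6 (type): buf='doghidogok' undo_depth=4 redo_depth=0
After op 7 (type): buf='doghidogokabc' undo_depth=5 redo_depth=0
After op 8 (type): buf='doghidogokabcok' undo_depth=6 redo_depth=0
After op 9 (delete): buf='doghidogok' undo_depth=7 redo_depth=0
After op 10 (type): buf='doghidogokblue' undo_depth=8 redo_depth=0

Answer: 8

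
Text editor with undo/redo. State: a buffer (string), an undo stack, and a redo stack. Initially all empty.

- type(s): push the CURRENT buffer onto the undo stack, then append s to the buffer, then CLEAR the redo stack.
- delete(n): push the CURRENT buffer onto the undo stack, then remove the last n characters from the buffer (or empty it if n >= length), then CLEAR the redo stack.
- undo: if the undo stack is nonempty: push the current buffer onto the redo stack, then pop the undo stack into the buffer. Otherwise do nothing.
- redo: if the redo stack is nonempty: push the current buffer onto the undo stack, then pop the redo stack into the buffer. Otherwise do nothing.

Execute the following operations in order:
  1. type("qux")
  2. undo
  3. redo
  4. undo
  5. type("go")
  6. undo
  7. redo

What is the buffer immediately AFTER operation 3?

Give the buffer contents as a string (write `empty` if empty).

After op 1 (type): buf='qux' undo_depth=1 redo_depth=0
After op 2 (undo): buf='(empty)' undo_depth=0 redo_depth=1
After op 3 (redo): buf='qux' undo_depth=1 redo_depth=0

Answer: qux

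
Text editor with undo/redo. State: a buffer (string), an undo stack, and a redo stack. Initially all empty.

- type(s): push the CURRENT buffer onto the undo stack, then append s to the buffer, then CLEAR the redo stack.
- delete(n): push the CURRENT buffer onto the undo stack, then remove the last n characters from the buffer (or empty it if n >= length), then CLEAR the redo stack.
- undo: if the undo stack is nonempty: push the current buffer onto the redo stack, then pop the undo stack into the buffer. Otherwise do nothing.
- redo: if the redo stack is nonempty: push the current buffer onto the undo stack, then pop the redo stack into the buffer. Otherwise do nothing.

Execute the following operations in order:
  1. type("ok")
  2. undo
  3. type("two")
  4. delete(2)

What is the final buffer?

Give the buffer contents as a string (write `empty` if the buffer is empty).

Answer: t

Derivation:
After op 1 (type): buf='ok' undo_depth=1 redo_depth=0
After op 2 (undo): buf='(empty)' undo_depth=0 redo_depth=1
After op 3 (type): buf='two' undo_depth=1 redo_depth=0
After op 4 (delete): buf='t' undo_depth=2 redo_depth=0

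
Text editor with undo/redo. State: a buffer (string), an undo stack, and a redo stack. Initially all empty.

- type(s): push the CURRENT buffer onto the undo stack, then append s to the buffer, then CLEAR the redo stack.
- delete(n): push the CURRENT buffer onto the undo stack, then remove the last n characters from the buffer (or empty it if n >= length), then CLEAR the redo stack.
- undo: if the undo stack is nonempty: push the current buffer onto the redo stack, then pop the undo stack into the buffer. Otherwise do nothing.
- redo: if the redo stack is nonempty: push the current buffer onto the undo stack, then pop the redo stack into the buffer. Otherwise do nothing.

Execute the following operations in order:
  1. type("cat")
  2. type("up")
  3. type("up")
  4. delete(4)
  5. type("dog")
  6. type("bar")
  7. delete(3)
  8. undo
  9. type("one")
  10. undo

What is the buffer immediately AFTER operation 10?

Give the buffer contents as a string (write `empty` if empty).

After op 1 (type): buf='cat' undo_depth=1 redo_depth=0
After op 2 (type): buf='catup' undo_depth=2 redo_depth=0
After op 3 (type): buf='catupup' undo_depth=3 redo_depth=0
After op 4 (delete): buf='cat' undo_depth=4 redo_depth=0
After op 5 (type): buf='catdog' undo_depth=5 redo_depth=0
After op 6 (type): buf='catdogbar' undo_depth=6 redo_depth=0
After op 7 (delete): buf='catdog' undo_depth=7 redo_depth=0
After op 8 (undo): buf='catdogbar' undo_depth=6 redo_depth=1
After op 9 (type): buf='catdogbarone' undo_depth=7 redo_depth=0
After op 10 (undo): buf='catdogbar' undo_depth=6 redo_depth=1

Answer: catdogbar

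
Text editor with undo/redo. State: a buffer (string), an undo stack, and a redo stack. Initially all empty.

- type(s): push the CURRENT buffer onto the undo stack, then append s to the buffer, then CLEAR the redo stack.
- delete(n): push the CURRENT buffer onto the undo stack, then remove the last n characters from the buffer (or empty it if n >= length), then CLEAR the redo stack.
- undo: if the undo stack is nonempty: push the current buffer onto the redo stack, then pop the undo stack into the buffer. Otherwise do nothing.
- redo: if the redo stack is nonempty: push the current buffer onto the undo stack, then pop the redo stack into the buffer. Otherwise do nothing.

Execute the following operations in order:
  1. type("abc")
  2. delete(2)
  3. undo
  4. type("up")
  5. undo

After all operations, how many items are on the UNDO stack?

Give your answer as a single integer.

After op 1 (type): buf='abc' undo_depth=1 redo_depth=0
After op 2 (delete): buf='a' undo_depth=2 redo_depth=0
After op 3 (undo): buf='abc' undo_depth=1 redo_depth=1
After op 4 (type): buf='abcup' undo_depth=2 redo_depth=0
After op 5 (undo): buf='abc' undo_depth=1 redo_depth=1

Answer: 1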